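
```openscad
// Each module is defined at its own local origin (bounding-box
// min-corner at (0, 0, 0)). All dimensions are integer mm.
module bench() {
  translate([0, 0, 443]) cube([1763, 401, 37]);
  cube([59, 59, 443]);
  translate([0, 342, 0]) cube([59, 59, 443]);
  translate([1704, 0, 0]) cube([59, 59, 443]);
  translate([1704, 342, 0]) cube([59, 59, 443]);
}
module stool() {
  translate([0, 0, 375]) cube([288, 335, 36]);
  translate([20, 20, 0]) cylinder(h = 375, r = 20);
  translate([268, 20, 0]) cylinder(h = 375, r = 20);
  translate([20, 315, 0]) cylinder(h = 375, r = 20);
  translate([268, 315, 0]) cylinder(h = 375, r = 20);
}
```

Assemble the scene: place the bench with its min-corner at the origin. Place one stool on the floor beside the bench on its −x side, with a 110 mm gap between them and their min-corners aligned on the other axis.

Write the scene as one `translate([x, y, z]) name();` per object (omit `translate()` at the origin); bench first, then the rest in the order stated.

bench();
translate([-398, 0, 0]) stool();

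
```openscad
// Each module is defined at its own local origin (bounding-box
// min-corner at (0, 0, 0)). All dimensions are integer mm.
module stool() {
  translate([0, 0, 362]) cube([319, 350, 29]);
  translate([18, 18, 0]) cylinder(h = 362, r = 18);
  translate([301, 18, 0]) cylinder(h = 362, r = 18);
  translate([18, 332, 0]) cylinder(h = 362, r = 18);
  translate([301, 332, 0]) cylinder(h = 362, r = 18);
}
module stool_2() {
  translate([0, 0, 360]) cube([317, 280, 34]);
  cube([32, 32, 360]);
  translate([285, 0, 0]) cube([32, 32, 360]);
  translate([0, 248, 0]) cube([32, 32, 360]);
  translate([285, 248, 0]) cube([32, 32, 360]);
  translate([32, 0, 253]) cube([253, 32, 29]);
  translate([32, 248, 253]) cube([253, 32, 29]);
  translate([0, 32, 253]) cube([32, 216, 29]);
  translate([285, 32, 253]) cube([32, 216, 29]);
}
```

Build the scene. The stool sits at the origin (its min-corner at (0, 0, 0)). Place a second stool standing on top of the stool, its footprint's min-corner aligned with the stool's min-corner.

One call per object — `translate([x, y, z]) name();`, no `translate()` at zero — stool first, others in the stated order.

stool();
translate([0, 0, 391]) stool_2();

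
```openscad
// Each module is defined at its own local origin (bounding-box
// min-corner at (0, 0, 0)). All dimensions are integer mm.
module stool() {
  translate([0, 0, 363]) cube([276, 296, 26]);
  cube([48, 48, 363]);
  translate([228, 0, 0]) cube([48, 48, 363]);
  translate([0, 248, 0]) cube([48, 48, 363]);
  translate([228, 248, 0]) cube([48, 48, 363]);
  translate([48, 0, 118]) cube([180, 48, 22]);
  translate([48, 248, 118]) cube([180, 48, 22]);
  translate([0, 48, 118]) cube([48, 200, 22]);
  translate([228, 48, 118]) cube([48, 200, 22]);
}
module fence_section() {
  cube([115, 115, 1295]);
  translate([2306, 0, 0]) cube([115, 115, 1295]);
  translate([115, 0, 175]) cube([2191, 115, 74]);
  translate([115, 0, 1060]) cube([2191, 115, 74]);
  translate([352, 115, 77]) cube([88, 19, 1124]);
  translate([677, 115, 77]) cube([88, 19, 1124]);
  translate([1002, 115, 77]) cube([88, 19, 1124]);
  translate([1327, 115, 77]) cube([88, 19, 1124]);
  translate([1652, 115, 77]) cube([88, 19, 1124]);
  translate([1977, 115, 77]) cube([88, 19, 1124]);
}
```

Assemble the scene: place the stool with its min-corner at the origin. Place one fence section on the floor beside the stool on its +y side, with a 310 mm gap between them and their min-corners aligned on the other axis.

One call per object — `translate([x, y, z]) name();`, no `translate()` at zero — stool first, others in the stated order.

stool();
translate([0, 606, 0]) fence_section();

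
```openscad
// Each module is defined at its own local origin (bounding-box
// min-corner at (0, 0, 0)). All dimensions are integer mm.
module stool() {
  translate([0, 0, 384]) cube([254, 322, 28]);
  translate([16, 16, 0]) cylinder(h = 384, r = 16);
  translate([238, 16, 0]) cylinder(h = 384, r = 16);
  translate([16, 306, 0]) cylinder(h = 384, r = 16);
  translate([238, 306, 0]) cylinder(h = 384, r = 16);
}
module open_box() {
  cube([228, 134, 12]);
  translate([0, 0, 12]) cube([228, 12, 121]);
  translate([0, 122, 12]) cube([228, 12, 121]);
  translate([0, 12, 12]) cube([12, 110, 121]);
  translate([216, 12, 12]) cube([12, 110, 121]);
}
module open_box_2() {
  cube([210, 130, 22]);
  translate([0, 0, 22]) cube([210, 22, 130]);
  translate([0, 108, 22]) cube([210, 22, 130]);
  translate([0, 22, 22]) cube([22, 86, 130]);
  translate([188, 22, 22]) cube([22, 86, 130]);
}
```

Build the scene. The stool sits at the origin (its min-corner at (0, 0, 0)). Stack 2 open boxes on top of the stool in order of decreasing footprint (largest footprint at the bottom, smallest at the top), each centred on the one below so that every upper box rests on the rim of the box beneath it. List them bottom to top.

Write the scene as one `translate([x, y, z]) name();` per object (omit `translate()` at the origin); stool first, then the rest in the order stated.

stool();
translate([13, 94, 412]) open_box();
translate([22, 96, 545]) open_box_2();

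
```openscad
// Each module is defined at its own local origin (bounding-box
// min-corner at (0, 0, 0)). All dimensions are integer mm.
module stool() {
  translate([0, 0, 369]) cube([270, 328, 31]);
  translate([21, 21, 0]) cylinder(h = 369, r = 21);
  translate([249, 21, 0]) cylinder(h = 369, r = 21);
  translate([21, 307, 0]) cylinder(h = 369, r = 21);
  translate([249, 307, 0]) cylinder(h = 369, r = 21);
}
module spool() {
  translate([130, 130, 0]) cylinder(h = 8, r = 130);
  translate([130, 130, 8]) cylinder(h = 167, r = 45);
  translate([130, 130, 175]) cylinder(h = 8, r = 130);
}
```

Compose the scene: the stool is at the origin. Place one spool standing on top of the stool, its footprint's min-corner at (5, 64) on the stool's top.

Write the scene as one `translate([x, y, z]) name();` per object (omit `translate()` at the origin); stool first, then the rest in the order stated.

stool();
translate([5, 64, 400]) spool();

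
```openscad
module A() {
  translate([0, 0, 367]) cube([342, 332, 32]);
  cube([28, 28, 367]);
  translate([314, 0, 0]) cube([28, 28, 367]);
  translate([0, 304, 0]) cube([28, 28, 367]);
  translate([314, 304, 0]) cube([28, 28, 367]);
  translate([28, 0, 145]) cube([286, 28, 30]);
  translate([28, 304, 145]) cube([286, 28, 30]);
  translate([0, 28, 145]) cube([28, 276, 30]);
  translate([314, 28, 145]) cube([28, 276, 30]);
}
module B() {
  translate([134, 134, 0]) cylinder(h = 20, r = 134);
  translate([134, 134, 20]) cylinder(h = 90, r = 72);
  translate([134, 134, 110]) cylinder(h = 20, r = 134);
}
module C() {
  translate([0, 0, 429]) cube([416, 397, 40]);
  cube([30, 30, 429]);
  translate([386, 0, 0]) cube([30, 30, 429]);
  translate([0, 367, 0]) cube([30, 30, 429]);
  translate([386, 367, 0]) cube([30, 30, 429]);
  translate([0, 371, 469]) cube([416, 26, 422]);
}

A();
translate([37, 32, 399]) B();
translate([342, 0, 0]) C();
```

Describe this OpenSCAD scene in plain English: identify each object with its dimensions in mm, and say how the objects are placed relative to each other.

A is a four-legged stool. The seat is a 342×332×32 mm slab whose top surface is at z = 399 mm; four square legs, each 28×28 mm in cross-section, run from the floor (z = 0) to the underside of the seat, each flush with a corner of the seat. Four stretchers, 28 mm wide and 30 mm tall, connect adjacent legs with their undersides at z = 145 mm, each running between the inner faces of the legs it joins and aligned with the legs' outer faces on the other axis.

B is a spool: two coaxial disc flanges of radius 134 mm and thickness 20 mm, joined by a core cylinder of radius 72 mm and height 90 mm. The lower flange rests on z = 0 and the three cylinders share a vertical axis.

C is a chair: 416×397 mm seat, 40 mm thick, top at z = 469 mm, on four 30 mm square corner legs flush with the seat edges. A 26 mm thick backrest slab spans the full seat width, extending 422 mm above the seat top, its back face flush with the seat's +y edge.

The spool is on top of the stool, centred. The chair is against the stool's +x side, with their −y faces flush.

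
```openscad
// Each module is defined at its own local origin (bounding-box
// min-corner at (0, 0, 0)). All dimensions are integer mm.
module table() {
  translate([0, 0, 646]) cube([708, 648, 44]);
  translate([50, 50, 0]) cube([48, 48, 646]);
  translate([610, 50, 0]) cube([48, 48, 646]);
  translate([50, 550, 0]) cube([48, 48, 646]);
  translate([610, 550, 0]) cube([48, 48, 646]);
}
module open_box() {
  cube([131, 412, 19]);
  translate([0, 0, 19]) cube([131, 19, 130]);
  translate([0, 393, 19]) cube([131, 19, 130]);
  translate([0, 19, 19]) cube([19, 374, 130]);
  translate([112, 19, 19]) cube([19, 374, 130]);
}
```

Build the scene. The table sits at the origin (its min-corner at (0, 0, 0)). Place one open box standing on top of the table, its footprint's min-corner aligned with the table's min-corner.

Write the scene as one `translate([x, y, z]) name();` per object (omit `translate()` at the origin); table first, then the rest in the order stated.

table();
translate([0, 0, 690]) open_box();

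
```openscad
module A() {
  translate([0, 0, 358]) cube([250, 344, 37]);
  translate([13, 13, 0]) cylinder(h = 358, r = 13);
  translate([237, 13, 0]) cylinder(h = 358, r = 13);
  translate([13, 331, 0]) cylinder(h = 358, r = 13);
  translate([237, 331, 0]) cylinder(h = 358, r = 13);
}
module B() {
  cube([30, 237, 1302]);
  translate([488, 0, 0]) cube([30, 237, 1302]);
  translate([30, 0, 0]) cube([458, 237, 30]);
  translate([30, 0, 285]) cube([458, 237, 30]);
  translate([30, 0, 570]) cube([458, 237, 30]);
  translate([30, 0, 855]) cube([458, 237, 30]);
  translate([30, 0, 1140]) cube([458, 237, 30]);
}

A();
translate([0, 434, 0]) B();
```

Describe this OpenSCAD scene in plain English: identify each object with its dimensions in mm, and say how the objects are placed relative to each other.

A is a four-legged stool. The seat is a 250×344×37 mm slab whose top surface is at z = 395 mm; four round legs, each 26 mm in diameter, run from the floor (z = 0) to the underside of the seat, each leg's axis is inset half a diameter from the nearest pair of seat edges (so the leg's bounding box is flush with the corner).

B is a bookshelf 518 mm wide overall, 237 mm deep and 1302 mm tall. The two sides are 30 mm thick vertical panels. 5 horizontal shelves of 30 mm thickness span between the inner faces of the sides; the lowest shelf sits on the floor and shelves are stacked with a clear vertical gap of 255 mm between each pair.

The bookshelf is on the floor beside the stool on its +y side.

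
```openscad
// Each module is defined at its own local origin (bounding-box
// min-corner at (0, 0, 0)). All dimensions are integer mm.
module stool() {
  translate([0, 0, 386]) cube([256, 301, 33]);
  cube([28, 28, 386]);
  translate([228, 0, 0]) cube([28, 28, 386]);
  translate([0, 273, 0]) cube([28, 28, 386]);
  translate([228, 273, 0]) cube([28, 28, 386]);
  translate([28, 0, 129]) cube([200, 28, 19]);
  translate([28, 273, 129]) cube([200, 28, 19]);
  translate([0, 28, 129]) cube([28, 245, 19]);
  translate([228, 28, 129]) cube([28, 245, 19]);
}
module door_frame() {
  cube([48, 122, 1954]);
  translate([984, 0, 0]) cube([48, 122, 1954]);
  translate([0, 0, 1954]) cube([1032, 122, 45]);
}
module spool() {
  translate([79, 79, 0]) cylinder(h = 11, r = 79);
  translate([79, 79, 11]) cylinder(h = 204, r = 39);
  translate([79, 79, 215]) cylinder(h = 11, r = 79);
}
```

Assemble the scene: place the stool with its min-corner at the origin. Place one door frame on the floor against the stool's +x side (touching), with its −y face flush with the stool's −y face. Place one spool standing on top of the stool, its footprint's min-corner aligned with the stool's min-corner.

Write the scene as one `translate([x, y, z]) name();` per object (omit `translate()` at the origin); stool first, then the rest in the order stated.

stool();
translate([256, 0, 0]) door_frame();
translate([0, 0, 419]) spool();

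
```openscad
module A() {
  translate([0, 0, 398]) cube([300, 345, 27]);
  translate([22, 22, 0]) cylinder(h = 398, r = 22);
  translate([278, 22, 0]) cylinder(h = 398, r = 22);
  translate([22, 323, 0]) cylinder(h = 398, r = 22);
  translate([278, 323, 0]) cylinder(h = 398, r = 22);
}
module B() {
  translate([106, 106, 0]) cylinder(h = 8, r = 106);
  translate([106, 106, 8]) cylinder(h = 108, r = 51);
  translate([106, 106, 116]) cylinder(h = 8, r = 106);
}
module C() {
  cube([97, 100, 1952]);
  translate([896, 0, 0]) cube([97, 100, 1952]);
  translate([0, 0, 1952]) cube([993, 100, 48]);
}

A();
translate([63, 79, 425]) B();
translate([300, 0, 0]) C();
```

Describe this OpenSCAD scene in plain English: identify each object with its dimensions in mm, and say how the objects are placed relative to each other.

A is a four-legged stool. The seat is a 300×345×27 mm slab whose top surface is at z = 425 mm; four round legs, each 44 mm in diameter, run from the floor (z = 0) to the underside of the seat, each leg's axis is inset half a diameter from the nearest pair of seat edges (so the leg's bounding box is flush with the corner).

B is a spool: two coaxial disc flanges of radius 106 mm and thickness 8 mm, joined by a core cylinder of radius 51 mm and height 108 mm. The lower flange rests on z = 0 and the three cylinders share a vertical axis.

C is a door frame. The clear opening is 799 mm wide and 1952 mm high. Two 97 mm wide jambs, 100 mm deep, stand either side of the opening from the floor to the top of the opening. A 48 mm thick head sits across the top of both jambs, spanning the full outside width of the frame.

The spool is on top of the stool. The door frame is against the stool's +x side, with their −y faces flush.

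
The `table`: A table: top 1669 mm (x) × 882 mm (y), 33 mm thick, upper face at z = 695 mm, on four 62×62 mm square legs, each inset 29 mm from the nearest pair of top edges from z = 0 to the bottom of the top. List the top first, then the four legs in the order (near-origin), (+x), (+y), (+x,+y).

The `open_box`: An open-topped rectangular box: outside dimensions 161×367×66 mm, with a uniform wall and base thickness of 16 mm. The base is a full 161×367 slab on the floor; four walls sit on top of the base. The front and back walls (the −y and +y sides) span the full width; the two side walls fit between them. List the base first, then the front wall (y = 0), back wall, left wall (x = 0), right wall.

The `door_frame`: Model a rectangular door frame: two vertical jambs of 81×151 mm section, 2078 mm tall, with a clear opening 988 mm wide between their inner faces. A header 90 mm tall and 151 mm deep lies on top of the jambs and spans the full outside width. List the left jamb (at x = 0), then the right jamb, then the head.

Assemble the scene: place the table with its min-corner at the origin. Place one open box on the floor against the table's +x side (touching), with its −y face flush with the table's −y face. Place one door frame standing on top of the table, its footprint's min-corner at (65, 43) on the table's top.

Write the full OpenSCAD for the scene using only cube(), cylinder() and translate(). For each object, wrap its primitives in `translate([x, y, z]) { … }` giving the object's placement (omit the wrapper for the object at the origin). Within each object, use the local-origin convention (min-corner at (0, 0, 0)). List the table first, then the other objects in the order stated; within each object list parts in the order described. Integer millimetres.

translate([0, 0, 662]) cube([1669, 882, 33]);
translate([29, 29, 0]) cube([62, 62, 662]);
translate([1578, 29, 0]) cube([62, 62, 662]);
translate([29, 791, 0]) cube([62, 62, 662]);
translate([1578, 791, 0]) cube([62, 62, 662]);
translate([1669, 0, 0]) {
  cube([161, 367, 16]);
  translate([0, 0, 16]) cube([161, 16, 50]);
  translate([0, 351, 16]) cube([161, 16, 50]);
  translate([0, 16, 16]) cube([16, 335, 50]);
  translate([145, 16, 16]) cube([16, 335, 50]);
}
translate([65, 43, 695]) {
  cube([81, 151, 2078]);
  translate([1069, 0, 0]) cube([81, 151, 2078]);
  translate([0, 0, 2078]) cube([1150, 151, 90]);
}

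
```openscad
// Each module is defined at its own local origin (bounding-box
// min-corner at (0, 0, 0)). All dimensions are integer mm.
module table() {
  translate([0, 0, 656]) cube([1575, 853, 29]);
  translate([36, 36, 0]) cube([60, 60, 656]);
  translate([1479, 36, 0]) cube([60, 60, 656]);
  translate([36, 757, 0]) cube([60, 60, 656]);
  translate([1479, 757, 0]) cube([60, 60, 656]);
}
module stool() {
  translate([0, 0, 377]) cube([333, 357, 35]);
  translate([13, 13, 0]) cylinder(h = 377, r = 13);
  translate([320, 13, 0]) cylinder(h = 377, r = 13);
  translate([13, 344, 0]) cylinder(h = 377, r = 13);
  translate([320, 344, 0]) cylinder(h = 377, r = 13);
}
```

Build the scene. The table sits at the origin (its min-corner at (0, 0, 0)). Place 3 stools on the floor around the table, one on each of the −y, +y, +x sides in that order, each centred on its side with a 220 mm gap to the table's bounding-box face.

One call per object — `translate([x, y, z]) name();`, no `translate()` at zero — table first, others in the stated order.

table();
translate([621, -577, 0]) stool();
translate([621, 1073, 0]) stool();
translate([1795, 248, 0]) stool();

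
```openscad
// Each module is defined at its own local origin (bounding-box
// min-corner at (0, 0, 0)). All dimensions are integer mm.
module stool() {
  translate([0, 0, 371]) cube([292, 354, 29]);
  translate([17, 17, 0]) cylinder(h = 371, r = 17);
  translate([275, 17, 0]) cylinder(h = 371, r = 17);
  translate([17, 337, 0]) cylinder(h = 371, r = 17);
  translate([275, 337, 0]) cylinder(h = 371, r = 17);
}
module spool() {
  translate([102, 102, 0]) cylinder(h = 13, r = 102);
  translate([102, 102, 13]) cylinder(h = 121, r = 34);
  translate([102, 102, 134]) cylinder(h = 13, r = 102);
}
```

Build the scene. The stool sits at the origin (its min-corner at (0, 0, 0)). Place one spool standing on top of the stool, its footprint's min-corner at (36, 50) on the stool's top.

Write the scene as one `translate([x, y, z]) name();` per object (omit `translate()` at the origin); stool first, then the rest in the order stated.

stool();
translate([36, 50, 400]) spool();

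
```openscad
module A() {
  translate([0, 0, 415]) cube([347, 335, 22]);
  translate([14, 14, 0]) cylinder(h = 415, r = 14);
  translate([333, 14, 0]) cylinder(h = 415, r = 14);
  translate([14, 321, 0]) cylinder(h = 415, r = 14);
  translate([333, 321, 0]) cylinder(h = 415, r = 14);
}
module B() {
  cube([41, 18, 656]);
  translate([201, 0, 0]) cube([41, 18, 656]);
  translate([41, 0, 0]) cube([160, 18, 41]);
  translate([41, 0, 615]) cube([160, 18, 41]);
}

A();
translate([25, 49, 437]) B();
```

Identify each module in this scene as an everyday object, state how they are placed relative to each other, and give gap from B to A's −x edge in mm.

The picture frame's min-x is at 25; the stool's min-x is 0; gap = 25 mm.

A is a stool. B is a picture frame. The picture frame is on top of the stool. The gap from the picture frame to the stool's −x edge is 25 mm.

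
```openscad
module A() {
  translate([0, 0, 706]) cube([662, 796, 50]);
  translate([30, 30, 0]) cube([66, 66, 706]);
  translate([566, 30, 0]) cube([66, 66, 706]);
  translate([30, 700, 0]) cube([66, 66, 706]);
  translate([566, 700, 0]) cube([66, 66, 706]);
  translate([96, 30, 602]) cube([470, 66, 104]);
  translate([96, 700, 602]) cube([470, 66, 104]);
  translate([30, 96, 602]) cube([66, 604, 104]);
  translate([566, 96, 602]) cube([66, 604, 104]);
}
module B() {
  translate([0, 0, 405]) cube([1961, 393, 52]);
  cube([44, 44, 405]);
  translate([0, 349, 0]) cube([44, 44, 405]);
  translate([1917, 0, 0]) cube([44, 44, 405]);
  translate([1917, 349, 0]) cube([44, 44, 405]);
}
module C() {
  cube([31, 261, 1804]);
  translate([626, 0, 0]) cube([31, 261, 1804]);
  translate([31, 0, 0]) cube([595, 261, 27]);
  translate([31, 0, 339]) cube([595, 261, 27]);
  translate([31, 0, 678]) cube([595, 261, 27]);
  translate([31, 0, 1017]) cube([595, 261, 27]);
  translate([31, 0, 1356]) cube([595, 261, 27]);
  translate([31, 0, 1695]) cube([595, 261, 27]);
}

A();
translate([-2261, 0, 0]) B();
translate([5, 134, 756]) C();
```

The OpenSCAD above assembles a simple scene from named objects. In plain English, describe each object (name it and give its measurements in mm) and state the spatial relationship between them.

A is a table with a 662×796 mm rectangular top, 50 mm thick, top surface at z = 756 mm, supported by four 66×66 mm square legs, each inset 30 mm from the nearest pair of top edges, running from the floor. Four apron rails, 66 mm thick and 104 mm tall, run between adjacent legs with their top edges flush with the underside of the top and their outer faces flush with the legs' outer faces.

B is a long wooden bench with a 1961 mm (x) × 393 mm (y) seat, 52 mm thick, its top surface 457 mm above the floor. Four 44 mm square legs at the seat corners, flush with the edges, run from z = 0 to the seat underside.

C is an open bookshelf. Two side panels, each 31 mm thick, 261 mm deep and 1804 mm tall, stand 657 mm apart (outside-to-outside). Between them sit 6 shelves, each 27 mm thick and 261 mm deep, spanning the full gap between the sides. The bottom shelf rests on the floor (its underside at z = 0) and the clear gap between one shelf's top and the next shelf's underside is 312 mm.

The bench is on the floor beside the table on its −x side. The bookshelf is on top of the table.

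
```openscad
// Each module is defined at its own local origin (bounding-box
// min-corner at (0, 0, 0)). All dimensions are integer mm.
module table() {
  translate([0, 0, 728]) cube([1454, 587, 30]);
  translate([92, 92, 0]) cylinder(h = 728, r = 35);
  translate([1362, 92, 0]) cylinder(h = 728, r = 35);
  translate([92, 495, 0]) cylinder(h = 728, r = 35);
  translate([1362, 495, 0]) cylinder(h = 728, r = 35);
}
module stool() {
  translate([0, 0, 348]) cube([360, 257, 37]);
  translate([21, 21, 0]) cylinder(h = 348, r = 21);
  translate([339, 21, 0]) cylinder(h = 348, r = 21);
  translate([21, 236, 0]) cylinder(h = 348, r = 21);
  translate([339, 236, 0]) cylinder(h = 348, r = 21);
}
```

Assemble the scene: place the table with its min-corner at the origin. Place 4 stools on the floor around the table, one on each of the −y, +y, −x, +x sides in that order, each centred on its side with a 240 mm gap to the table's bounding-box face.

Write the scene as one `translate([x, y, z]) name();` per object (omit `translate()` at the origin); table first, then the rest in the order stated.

table();
translate([547, -497, 0]) stool();
translate([547, 827, 0]) stool();
translate([-600, 165, 0]) stool();
translate([1694, 165, 0]) stool();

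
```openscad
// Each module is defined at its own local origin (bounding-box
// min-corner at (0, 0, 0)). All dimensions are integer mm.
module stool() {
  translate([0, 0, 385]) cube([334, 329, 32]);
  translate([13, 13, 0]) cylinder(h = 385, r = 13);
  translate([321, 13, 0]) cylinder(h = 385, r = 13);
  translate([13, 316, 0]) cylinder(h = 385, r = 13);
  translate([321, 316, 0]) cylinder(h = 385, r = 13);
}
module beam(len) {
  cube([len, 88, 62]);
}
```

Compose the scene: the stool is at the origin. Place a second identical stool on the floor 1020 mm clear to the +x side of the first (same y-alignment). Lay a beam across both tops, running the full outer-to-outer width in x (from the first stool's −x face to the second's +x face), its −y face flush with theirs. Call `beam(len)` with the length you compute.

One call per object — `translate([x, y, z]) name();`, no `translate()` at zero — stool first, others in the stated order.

stool();
translate([1354, 0, 0]) stool();
translate([0, 0, 417]) beam(1688);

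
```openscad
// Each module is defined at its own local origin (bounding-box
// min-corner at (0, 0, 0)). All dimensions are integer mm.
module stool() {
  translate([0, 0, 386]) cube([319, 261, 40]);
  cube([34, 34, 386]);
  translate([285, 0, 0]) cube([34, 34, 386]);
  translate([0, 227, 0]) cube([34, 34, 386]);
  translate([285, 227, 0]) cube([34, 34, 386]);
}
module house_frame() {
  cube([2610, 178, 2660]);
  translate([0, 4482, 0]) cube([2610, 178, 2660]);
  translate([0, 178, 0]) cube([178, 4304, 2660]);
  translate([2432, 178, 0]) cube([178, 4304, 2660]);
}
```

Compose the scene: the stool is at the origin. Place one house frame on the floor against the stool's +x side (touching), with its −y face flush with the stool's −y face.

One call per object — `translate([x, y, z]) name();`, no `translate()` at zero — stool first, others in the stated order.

stool();
translate([319, 0, 0]) house_frame();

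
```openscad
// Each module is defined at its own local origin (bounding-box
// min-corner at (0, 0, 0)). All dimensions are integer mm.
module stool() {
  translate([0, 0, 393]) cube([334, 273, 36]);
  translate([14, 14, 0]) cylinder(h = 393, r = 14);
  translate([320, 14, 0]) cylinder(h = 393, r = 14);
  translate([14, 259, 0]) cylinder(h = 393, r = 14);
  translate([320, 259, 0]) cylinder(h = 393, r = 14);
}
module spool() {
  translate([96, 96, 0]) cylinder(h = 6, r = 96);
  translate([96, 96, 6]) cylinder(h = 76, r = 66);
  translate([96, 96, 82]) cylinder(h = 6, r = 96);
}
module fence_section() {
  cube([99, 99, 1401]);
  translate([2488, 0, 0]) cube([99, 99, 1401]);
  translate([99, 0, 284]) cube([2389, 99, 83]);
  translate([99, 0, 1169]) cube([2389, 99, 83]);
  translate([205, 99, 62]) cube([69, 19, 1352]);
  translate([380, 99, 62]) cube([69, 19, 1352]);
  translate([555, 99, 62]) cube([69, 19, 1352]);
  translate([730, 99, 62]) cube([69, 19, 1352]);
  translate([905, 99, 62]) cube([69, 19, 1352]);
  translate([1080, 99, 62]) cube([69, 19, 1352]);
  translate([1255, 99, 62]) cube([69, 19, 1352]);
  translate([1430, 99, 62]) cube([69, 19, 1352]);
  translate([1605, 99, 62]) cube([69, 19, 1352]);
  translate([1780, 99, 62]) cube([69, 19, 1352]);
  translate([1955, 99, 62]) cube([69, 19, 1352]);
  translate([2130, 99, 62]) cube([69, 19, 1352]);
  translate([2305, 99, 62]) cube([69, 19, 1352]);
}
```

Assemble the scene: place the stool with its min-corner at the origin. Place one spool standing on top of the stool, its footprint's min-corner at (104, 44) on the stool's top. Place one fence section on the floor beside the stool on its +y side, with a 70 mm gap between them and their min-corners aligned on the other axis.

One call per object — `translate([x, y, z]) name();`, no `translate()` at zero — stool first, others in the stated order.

stool();
translate([104, 44, 429]) spool();
translate([0, 343, 0]) fence_section();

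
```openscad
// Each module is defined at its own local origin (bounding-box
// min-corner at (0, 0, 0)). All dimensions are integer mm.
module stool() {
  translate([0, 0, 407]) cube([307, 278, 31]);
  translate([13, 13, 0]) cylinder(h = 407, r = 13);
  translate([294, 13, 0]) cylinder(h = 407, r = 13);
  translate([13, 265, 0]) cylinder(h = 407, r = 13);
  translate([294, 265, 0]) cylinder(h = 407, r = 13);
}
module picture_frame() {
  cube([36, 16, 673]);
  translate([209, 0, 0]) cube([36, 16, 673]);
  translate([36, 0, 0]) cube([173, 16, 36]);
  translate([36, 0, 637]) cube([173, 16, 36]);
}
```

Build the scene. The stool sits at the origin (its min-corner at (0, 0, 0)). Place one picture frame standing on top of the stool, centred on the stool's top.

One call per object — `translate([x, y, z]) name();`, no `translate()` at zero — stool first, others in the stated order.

stool();
translate([31, 131, 438]) picture_frame();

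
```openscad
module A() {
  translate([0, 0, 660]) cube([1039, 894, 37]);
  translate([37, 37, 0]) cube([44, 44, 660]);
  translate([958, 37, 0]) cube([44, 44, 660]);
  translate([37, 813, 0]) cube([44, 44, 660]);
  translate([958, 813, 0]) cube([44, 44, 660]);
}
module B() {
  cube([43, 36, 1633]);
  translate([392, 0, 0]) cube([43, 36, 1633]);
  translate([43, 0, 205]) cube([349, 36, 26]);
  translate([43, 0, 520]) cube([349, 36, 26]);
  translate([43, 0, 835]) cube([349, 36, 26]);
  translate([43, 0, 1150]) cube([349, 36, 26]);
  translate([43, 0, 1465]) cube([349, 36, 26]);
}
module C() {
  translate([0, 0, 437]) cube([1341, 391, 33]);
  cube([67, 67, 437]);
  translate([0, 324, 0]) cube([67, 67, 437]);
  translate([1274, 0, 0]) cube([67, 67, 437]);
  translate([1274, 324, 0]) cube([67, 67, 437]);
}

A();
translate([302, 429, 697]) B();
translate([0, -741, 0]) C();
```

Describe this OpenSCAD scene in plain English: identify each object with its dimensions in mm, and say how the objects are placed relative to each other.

A is a rectangular dining table. The top is 1039×894×37 mm with its upper surface at z = 697 mm. It stands on four 44×44 mm square legs, each inset 37 mm from the nearest pair of top edges, running from the floor to the underside of the top.

B is a wooden ladder with two side rails of 43×36 mm section and 1633 mm height, set 435 mm apart overall. Between them run 5 rectangular rungs (36 mm deep, 26 mm thick), front faces flush with the rails' −y face. The bottom of the first rung is 205 mm above the floor and each subsequent rung is 315 mm higher than the one below.

C is a long wooden bench with a 1341 mm (x) × 391 mm (y) seat, 33 mm thick, its top surface 470 mm above the floor. Four 67 mm square legs at the seat corners, flush with the edges, run from z = 0 to the seat underside.

The ladder is on top of the table, centred. The bench is on the floor beside the table on its −y side.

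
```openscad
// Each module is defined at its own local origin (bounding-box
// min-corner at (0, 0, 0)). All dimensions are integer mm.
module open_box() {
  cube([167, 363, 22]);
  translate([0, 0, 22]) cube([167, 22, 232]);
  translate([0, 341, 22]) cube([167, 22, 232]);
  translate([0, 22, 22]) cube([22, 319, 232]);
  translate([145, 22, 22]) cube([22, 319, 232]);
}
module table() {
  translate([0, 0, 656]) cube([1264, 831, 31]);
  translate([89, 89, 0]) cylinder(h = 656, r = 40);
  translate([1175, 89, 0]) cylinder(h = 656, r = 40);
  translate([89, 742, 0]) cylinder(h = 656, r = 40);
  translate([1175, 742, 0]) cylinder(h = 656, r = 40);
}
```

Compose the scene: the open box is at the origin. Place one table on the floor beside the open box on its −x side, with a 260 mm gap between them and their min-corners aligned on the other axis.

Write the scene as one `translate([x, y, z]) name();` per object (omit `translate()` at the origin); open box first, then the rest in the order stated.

open_box();
translate([-1524, 0, 0]) table();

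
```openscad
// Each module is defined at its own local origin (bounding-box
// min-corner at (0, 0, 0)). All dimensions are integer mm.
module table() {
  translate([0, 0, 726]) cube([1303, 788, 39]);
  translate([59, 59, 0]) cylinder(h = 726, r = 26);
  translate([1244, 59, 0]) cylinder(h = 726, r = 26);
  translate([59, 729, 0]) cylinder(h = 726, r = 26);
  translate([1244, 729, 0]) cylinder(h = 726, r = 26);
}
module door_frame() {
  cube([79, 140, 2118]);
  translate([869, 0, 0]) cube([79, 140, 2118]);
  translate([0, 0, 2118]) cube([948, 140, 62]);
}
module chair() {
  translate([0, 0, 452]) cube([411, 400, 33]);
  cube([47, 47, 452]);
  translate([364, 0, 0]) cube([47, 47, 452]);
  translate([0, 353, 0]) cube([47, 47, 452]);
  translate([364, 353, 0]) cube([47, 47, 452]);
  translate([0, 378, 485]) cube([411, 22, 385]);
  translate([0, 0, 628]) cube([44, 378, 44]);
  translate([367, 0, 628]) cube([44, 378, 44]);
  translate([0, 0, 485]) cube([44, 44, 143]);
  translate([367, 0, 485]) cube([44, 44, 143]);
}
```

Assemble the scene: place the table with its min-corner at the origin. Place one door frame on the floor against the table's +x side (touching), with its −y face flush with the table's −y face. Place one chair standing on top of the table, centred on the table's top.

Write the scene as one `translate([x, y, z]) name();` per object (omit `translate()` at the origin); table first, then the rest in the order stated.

table();
translate([1303, 0, 0]) door_frame();
translate([446, 194, 765]) chair();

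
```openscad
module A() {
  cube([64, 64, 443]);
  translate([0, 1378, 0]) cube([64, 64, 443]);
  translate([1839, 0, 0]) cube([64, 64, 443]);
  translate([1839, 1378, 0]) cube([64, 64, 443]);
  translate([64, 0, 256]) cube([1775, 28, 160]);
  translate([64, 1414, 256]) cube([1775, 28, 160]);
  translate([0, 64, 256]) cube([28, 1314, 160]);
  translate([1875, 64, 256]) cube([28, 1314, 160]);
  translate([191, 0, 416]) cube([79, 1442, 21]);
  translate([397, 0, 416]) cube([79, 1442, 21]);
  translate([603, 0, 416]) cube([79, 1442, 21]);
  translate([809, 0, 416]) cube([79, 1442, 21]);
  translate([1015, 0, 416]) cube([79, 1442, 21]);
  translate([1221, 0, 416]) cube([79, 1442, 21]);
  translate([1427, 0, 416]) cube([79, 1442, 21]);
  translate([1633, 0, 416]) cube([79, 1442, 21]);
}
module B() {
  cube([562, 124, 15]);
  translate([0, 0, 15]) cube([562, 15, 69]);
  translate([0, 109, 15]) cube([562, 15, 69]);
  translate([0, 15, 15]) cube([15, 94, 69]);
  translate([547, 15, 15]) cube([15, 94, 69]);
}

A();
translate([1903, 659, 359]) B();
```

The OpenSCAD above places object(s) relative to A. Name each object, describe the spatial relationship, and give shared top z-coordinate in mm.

Both tops at z = 443 mm.

A is a bed frame. B is an open box. The open box is beside the bed frame with their tops flush at z = 443. The shared top z-coordinate is 443 mm.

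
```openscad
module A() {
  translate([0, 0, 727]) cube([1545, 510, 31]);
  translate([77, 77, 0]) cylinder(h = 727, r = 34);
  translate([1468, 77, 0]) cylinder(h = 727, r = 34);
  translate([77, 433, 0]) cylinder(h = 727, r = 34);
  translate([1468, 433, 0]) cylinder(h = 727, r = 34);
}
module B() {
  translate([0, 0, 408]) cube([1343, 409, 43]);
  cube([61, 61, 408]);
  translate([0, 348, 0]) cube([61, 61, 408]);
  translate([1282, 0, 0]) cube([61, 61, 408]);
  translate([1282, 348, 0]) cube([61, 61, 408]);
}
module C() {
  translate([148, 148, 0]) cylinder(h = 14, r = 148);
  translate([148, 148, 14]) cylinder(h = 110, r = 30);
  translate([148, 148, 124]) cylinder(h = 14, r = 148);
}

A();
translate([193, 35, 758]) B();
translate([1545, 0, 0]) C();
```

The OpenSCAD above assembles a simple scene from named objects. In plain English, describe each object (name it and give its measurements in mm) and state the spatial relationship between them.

A is a rectangular dining table. The top is 1545×510×31 mm with its upper surface at z = 758 mm. It stands on four round legs of 68 mm diameter, each leg's bounding box inset 43 mm from the nearest pair of top edges, running from the floor to the underside of the top.

B is a long wooden bench with a 1343 mm (x) × 409 mm (y) seat, 43 mm thick, its top surface 451 mm above the floor. Four 61 mm square legs at the seat corners, flush with the edges, run from z = 0 to the seat underside.

C is a spool: two coaxial disc flanges of radius 148 mm and thickness 14 mm, joined by a core cylinder of radius 30 mm and height 110 mm. The lower flange rests on z = 0 and the three cylinders share a vertical axis.

The bench is on top of the table. The spool is against the table's +x side, with their −y faces flush.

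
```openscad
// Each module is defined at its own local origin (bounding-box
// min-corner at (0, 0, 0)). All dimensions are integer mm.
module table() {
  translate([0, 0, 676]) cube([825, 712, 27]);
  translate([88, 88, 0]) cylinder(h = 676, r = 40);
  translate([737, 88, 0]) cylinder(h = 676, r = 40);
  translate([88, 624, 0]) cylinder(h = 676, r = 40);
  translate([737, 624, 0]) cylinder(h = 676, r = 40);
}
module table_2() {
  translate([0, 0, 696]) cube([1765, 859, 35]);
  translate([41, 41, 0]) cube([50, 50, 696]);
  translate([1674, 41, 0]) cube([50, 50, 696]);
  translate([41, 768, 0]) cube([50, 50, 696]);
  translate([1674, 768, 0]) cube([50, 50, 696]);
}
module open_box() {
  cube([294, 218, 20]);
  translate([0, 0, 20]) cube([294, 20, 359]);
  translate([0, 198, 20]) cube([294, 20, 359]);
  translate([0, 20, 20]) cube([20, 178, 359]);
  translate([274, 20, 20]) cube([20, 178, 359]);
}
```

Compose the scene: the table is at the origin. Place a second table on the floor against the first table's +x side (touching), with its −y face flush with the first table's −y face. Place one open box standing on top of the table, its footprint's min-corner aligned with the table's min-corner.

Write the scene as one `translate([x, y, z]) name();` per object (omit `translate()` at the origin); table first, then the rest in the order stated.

table();
translate([825, 0, 0]) table_2();
translate([0, 0, 703]) open_box();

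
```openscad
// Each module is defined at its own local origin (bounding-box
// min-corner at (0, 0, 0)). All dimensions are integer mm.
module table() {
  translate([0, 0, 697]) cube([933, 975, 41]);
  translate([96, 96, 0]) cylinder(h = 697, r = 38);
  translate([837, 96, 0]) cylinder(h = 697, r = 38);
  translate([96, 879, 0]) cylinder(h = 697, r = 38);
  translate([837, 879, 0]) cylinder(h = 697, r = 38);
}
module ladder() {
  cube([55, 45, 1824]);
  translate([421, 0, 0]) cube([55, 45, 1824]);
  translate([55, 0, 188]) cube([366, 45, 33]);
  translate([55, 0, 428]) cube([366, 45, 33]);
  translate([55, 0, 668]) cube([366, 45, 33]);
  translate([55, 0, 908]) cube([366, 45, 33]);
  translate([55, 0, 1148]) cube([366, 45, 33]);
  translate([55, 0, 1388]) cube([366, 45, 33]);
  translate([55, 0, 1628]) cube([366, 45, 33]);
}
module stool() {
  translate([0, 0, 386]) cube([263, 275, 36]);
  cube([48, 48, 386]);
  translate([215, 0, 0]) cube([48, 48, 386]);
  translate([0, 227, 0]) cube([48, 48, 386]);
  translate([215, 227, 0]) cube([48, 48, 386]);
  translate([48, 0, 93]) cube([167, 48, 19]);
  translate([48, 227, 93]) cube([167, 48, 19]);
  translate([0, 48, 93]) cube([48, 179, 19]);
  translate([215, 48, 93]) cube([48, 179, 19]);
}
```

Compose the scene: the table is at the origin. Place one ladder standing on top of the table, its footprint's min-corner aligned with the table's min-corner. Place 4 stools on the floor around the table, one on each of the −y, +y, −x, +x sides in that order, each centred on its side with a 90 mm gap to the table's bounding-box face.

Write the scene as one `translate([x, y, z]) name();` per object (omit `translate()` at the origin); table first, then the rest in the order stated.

table();
translate([0, 0, 738]) ladder();
translate([335, -365, 0]) stool();
translate([335, 1065, 0]) stool();
translate([-353, 350, 0]) stool();
translate([1023, 350, 0]) stool();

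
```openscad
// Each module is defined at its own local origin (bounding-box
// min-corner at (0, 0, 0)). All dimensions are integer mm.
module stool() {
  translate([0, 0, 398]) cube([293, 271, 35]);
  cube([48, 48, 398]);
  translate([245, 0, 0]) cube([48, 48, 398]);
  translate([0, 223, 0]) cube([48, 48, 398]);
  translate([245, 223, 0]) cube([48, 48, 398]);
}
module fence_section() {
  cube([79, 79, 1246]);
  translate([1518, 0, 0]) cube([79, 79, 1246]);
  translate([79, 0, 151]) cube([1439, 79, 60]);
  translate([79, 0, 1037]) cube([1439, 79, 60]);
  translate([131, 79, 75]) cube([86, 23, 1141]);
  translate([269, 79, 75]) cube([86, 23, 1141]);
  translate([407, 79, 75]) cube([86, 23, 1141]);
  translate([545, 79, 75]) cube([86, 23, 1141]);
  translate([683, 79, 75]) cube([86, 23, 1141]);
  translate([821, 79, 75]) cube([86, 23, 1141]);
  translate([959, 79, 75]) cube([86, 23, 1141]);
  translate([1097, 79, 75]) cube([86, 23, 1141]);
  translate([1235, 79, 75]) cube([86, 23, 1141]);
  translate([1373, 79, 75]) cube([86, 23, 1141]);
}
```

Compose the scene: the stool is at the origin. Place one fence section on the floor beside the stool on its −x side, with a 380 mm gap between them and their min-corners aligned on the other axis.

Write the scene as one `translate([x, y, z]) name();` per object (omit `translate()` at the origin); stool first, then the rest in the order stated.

stool();
translate([-1977, 0, 0]) fence_section();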